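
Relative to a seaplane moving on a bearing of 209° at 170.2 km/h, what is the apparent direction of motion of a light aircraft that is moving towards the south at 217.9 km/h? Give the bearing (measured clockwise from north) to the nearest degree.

Taking east as x and north as y: light aircraft velocity = (0.000, -217.900) km/h; seaplane velocity = (-82.515, -148.860) km/h.
Velocity of light aircraft relative to seaplane = (0.000, -217.900) − (-82.515, -148.860) = (82.515, -69.040) km/h.
Bearing = atan2(82.51, -69.04) = 129.92° clockwise from north.

130°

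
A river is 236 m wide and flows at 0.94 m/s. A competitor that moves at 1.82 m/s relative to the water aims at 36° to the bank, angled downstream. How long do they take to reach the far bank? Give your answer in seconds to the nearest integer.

221 s

The component of the competitor's velocity perpendicular to the bank is 1.82 × sin 36° = 1.070 m/s.
The current is parallel to the bank, so it does not affect the crossing time.
Time = 236 / 1.070 = 220.608 s.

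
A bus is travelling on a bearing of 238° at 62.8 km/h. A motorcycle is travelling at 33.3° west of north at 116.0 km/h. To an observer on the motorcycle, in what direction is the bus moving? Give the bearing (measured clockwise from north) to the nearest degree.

175°

Taking east as x and north as y: bus velocity = (-53.257, -33.279) km/h; motorcycle velocity = (-63.687, 96.954) km/h.
Velocity of bus relative to motorcycle = (-53.257, -33.279) − (-63.687, 96.954) = (10.429, -130.233) km/h.
Bearing = atan2(10.43, -130.23) = 175.42° clockwise from north.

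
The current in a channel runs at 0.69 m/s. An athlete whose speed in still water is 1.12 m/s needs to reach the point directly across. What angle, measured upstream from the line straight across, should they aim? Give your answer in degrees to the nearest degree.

38°

To cancel the current, the upstream component of the athlete's velocity must equal the flow: 1.12 sin θ = 0.69.
sin θ = 0.69 / 1.12 = 0.6161.
θ = arcsin(0.6161) = 38.030°.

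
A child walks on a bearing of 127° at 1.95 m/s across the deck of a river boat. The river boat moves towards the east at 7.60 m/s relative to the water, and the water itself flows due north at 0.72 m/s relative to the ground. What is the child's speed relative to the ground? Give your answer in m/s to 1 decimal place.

In east/north components (m/s): child relative to river boat = (1.557, -1.174); river boat relative to water = (7.600, 0.000); water relative to ground = (0.000, 0.720).
Sum = (9.157, -0.454) m/s.
Speed = |(9.157, -0.454)| = 9.169 m/s.

9.2 m/s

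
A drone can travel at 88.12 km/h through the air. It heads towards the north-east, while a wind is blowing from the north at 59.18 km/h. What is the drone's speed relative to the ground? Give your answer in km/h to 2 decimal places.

Taking east as x and north as y: velocity relative to the air = (62.310, 62.310) km/h; the air relative to ground = (0.000, -59.180) km/h.
Velocity relative to ground = (62.310, 62.310) + (0.000, -59.180) = (62.310, 3.130) km/h.
Speed = |(62.310, 3.130)| = 62.389 km/h.

62.39 km/h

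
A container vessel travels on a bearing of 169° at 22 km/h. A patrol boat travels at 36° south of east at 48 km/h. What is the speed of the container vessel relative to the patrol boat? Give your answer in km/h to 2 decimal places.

Taking east as x and north as y: container vessel velocity = (4.198, -21.596) km/h; patrol boat velocity = (38.833, -28.214) km/h.
Velocity of container vessel relative to patrol boat = (4.198, -21.596) − (38.833, -28.214) = (-34.635, 6.618) km/h.
Magnitude = |(-34.635, 6.618)| = 35.262 km/h.

35.26 km/h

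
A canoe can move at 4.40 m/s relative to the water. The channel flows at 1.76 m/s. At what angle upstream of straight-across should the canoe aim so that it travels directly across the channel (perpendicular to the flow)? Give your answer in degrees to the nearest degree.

To cancel the current, the upstream component of the canoe's velocity must equal the flow: 4.40 sin θ = 1.76.
sin θ = 1.76 / 4.40 = 0.4000.
θ = arcsin(0.4000) = 23.578°.

24°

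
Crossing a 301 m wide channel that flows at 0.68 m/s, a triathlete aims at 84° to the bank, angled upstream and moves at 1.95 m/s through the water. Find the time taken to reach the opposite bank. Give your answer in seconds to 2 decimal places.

The component of the triathlete's velocity perpendicular to the bank is 1.95 × sin 84° = 1.939 m/s.
Only the cross-stream component determines the crossing time; the current contributes nothing perpendicular to the bank.
Time = 301 / 1.939 = 155.209 s.

155.21 s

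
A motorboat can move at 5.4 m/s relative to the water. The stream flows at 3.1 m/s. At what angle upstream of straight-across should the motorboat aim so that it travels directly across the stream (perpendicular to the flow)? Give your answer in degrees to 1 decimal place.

To cancel the current, the upstream component of the motorboat's velocity must equal the flow: 5.4 sin θ = 3.1.
sin θ = 3.1 / 5.4 = 0.5741.
θ = arcsin(0.5741) = 35.035°.

35.0°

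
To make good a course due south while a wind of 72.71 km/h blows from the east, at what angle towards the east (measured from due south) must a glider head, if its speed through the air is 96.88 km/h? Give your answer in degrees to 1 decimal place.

48.6°

The wind pushes perpendicular to the desired track; the heading must have a component into the wind equal to 72.71 km/h: 96.88 sin θ = 72.71.
sin θ = 0.7505, so θ = 48.635°.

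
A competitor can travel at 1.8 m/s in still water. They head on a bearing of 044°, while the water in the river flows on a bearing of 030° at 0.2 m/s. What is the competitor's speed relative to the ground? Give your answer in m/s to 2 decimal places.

1.99 m/s

Taking east as x and north as y: velocity relative to the water = (1.250, 1.295) m/s; the water relative to ground = (0.100, 0.173) m/s.
Velocity relative to ground = (1.250, 1.295) + (0.100, 0.173) = (1.350, 1.468) m/s.
Speed = |(1.350, 1.468)| = 1.995 m/s.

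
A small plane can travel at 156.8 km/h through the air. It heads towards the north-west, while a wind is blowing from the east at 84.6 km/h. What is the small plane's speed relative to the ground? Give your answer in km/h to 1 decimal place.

Taking east as x and north as y: velocity relative to the air = (-110.874, 110.874) km/h; the air relative to ground = (-84.600, 0.000) km/h.
Velocity relative to ground = (-110.874, 110.874) + (-84.600, 0.000) = (-195.474, 110.874) km/h.
Speed = |(-195.474, 110.874)| = 224.729 km/h.

224.7 km/h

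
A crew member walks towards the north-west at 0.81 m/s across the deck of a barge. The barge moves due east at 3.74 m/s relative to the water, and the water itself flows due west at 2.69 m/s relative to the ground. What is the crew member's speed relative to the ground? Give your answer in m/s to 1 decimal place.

In east/north components (m/s): crew member relative to barge = (-0.573, 0.573); barge relative to water = (3.740, 0.000); water relative to ground = (-2.690, 0.000).
Sum = (0.477, 0.573) m/s.
Speed = |(0.477, 0.573)| = 0.746 m/s.

0.7 m/s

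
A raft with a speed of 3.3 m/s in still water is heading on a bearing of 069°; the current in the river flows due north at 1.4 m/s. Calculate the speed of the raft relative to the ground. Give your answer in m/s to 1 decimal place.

4.0 m/s

Taking east as x and north as y: velocity relative to the water = (3.081, 1.183) m/s; the water relative to ground = (0.000, 1.400) m/s.
Velocity relative to ground = (3.081, 1.183) + (0.000, 1.400) = (3.081, 2.583) m/s.
Speed = |(3.081, 2.583)| = 4.020 m/s.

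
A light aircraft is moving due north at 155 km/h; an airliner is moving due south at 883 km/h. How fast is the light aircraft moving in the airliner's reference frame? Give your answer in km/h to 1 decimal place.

Taking east as x and north as y: light aircraft velocity = (0.000, 155.000) km/h; airliner velocity = (0.000, -883.000) km/h.
Velocity of light aircraft relative to airliner = (0.000, 155.000) − (0.000, -883.000) = (0.000, 1038.000) km/h.
Magnitude = |(0.000, 1038.000)| = 1038.000 km/h.

1038.0 km/h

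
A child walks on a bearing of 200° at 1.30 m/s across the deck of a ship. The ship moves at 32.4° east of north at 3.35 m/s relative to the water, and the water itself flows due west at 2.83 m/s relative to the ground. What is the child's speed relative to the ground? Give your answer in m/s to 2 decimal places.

In east/north components (m/s): child relative to ship = (-0.445, -1.222); ship relative to water = (1.795, 2.828); water relative to ground = (-2.830, 0.000).
Sum = (-1.480, 1.607) m/s.
Speed = |(-1.480, 1.607)| = 2.184 m/s.

2.18 m/s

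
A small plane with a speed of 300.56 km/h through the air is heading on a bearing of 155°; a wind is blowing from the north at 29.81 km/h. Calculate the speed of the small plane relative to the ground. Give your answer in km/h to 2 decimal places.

Taking east as x and north as y: velocity relative to the air = (127.022, -272.400) km/h; the air relative to ground = (0.000, -29.810) km/h.
Velocity relative to ground = (127.022, -272.400) + (0.000, -29.810) = (127.022, -302.210) km/h.
Speed = |(127.022, -302.210)| = 327.819 km/h.

327.82 km/h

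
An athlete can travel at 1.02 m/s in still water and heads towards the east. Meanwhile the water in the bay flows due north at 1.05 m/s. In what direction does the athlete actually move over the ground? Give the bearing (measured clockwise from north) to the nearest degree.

044°

Taking east as x and north as y: velocity relative to the water = (1.020, 0.000) m/s; the water relative to ground = (0.000, 1.050) m/s.
Velocity relative to ground = (1.020, 0.000) + (0.000, 1.050) = (1.020, 1.050) m/s.
Bearing = atan2(1.02, 1.05) = 44.17° clockwise from north.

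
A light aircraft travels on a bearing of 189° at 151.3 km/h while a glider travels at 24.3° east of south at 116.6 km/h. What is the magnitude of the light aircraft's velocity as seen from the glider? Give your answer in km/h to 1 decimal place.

83.7 km/h

Taking east as x and north as y: light aircraft velocity = (-23.669, -149.437) km/h; glider velocity = (47.983, -106.270) km/h.
Velocity of light aircraft relative to glider = (-23.669, -149.437) − (47.983, -106.270) = (-71.651, -43.168) km/h.
Magnitude = |(-71.651, -43.168)| = 83.650 km/h.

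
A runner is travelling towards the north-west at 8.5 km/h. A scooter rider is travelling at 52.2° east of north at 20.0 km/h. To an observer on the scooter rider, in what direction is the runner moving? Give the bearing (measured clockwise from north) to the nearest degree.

Taking east as x and north as y: runner velocity = (-6.010, 6.010) km/h; scooter rider velocity = (15.803, 12.258) km/h.
Velocity of runner relative to scooter rider = (-6.010, 6.010) − (15.803, 12.258) = (-21.814, -6.248) km/h.
Bearing = atan2(-21.81, -6.25) = 254.02° clockwise from north.

254°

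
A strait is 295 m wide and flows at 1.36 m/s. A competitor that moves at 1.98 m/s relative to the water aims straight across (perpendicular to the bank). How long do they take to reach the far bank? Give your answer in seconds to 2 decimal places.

The component of the competitor's velocity perpendicular to the bank is 1.98 m/s.
Only the cross-stream component determines the crossing time; the current contributes nothing perpendicular to the bank.
Time = 295 / 1.980 = 148.990 s.

148.99 s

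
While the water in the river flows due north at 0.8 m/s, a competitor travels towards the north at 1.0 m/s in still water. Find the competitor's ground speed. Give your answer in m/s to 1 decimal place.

1.8 m/s

Taking east as x and north as y: velocity relative to the water = (0.000, 1.000) m/s; the water relative to ground = (0.000, 0.800) m/s.
Velocity relative to ground = (0.000, 1.000) + (0.000, 0.800) = (0.000, 1.800) m/s.
Speed = |(0.000, 1.800)| = 1.800 m/s.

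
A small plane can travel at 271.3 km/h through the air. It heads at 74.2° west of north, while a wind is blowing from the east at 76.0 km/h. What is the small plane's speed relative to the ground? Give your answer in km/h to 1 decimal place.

345.0 km/h

Taking east as x and north as y: velocity relative to the air = (-261.050, 73.870) km/h; the air relative to ground = (-76.000, 0.000) km/h.
Velocity relative to ground = (-261.050, 73.870) + (-76.000, 0.000) = (-337.050, 73.870) km/h.
Speed = |(-337.050, 73.870)| = 345.050 km/h.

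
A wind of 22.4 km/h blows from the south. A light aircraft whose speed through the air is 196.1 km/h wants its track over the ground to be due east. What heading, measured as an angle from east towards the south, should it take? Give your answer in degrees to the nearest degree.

The wind pushes perpendicular to the desired track; the heading must have a component into the wind equal to 22.4 km/h: 196.1 sin θ = 22.4.
sin θ = 0.1142, so θ = 6.559°.

7°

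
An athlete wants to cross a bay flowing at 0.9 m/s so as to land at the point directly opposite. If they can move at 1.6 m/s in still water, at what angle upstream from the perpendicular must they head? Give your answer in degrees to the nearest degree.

34°

To cancel the current, the upstream component of the athlete's velocity must equal the flow: 1.6 sin θ = 0.9.
sin θ = 0.9 / 1.6 = 0.5625.
θ = arcsin(0.5625) = 34.229°.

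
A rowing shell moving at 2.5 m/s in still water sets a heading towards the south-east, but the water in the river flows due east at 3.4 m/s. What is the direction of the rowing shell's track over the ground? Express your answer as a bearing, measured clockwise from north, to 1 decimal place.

108.9°

Taking east as x and north as y: velocity relative to the water = (1.768, -1.768) m/s; the water relative to ground = (3.400, 0.000) m/s.
Velocity relative to ground = (1.768, -1.768) + (3.400, 0.000) = (5.168, -1.768) m/s.
Bearing = atan2(5.17, -1.77) = 108.88° clockwise from north.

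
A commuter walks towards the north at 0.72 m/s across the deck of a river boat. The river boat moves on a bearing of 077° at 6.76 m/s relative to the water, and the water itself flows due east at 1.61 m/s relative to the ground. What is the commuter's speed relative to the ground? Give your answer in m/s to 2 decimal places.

8.50 m/s

In east/north components (m/s): commuter relative to river boat = (0.000, 0.720); river boat relative to water = (6.587, 1.521); water relative to ground = (1.610, 0.000).
Sum = (8.197, 2.241) m/s.
Speed = |(8.197, 2.241)| = 8.497 m/s.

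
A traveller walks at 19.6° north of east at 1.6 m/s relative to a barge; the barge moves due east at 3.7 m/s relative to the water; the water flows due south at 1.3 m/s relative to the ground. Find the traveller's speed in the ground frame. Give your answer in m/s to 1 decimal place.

In east/north components (m/s): traveller relative to barge = (1.507, 0.537); barge relative to water = (3.700, 0.000); water relative to ground = (0.000, -1.300).
Sum = (5.207, -0.763) m/s.
Speed = |(5.207, -0.763)| = 5.263 m/s.

5.3 m/s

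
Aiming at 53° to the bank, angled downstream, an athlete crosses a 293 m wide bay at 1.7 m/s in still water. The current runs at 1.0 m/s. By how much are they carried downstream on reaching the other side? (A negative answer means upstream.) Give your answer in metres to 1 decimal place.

436.6 m

Perpendicular speed = 1.358 m/s; crossing time = 293 / 1.358 = 215.809 s.
Net downstream speed = 2.023 m/s.
Drift = 2.023 × 215.809 = 436.601 m (downstream).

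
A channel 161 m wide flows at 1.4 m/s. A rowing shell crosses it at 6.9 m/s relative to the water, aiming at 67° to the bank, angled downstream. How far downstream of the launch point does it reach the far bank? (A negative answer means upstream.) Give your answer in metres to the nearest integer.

Perpendicular speed = 6.351 m/s; crossing time = 161 / 6.351 = 25.348 s.
Net downstream speed = 4.096 m/s.
Drift = 4.096 × 25.348 = 103.828 m (downstream).

104 m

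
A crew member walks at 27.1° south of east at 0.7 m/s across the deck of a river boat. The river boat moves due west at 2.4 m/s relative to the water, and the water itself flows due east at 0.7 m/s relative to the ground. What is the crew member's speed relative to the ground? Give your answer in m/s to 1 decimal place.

1.1 m/s

In east/north components (m/s): crew member relative to river boat = (0.623, -0.319); river boat relative to water = (-2.400, 0.000); water relative to ground = (0.700, 0.000).
Sum = (-1.077, -0.319) m/s.
Speed = |(-1.077, -0.319)| = 1.123 m/s.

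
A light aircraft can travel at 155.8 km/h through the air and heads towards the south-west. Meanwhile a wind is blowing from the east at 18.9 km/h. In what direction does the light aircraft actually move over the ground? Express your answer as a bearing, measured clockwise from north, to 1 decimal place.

229.5°

Taking east as x and north as y: velocity relative to the air = (-110.167, -110.167) km/h; the air relative to ground = (-18.900, 0.000) km/h.
Velocity relative to ground = (-110.167, -110.167) + (-18.900, 0.000) = (-129.067, -110.167) km/h.
Bearing = atan2(-129.07, -110.17) = 229.52° clockwise from north.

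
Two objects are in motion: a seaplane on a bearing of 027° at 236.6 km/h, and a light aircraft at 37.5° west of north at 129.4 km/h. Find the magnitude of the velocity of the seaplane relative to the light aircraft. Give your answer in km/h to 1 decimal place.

215.3 km/h

Taking east as x and north as y: seaplane velocity = (107.414, 210.812) km/h; light aircraft velocity = (-78.774, 102.660) km/h.
Velocity of seaplane relative to light aircraft = (107.414, 210.812) − (-78.774, 102.660) = (186.188, 108.152) km/h.
Magnitude = |(186.188, 108.152)| = 215.320 km/h.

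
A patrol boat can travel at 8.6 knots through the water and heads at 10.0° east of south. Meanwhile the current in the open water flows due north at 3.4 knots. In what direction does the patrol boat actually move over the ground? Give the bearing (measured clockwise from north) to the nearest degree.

164°

Taking east as x and north as y: velocity relative to the water = (1.493, -8.469) knots; the water relative to ground = (0.000, 3.400) knots.
Velocity relative to ground = (1.493, -8.469) + (0.000, 3.400) = (1.493, -5.069) knots.
Bearing = atan2(1.49, -5.07) = 163.59° clockwise from north.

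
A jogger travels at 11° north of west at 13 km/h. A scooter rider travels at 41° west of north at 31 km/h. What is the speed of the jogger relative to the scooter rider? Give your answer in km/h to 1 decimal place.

Taking east as x and north as y: jogger velocity = (-12.761, 2.481) km/h; scooter rider velocity = (-20.338, 23.396) km/h.
Velocity of jogger relative to scooter rider = (-12.761, 2.481) − (-20.338, 23.396) = (7.577, -20.915) km/h.
Magnitude = |(7.577, -20.915)| = 22.246 km/h.

22.2 km/h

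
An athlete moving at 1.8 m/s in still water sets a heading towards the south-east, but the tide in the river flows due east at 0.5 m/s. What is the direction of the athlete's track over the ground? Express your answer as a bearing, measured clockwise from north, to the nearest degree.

Taking east as x and north as y: velocity relative to the water = (1.273, -1.273) m/s; the water relative to ground = (0.500, 0.000) m/s.
Velocity relative to ground = (1.273, -1.273) + (0.500, 0.000) = (1.773, -1.273) m/s.
Bearing = atan2(1.77, -1.27) = 125.68° clockwise from north.

126°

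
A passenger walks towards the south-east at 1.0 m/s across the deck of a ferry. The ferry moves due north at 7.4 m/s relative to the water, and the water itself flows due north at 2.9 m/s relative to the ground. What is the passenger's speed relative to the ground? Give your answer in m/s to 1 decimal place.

In east/north components (m/s): passenger relative to ferry = (0.707, -0.707); ferry relative to water = (0.000, 7.400); water relative to ground = (0.000, 2.900).
Sum = (0.707, 9.593) m/s.
Speed = |(0.707, 9.593)| = 9.619 m/s.

9.6 m/s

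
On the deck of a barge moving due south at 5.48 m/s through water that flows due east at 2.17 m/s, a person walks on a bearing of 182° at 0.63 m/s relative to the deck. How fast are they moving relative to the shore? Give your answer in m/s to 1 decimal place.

6.5 m/s

In east/north components (m/s): person relative to barge = (-0.022, -0.630); barge relative to water = (0.000, -5.480); water relative to ground = (2.170, 0.000).
Sum = (2.148, -6.110) m/s.
Speed = |(2.148, -6.110)| = 6.476 m/s.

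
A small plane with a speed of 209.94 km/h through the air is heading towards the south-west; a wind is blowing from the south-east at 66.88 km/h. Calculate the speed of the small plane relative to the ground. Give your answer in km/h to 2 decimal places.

220.34 km/h

Taking east as x and north as y: velocity relative to the air = (-148.450, -148.450) km/h; the air relative to ground = (-47.291, 47.291) km/h.
Velocity relative to ground = (-148.450, -148.450) + (-47.291, 47.291) = (-195.741, -101.159) km/h.
Speed = |(-195.741, -101.159)| = 220.336 km/h.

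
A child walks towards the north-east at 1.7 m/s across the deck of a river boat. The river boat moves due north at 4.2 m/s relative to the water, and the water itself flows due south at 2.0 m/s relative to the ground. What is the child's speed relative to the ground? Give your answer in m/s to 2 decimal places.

In east/north components (m/s): child relative to river boat = (1.202, 1.202); river boat relative to water = (0.000, 4.200); water relative to ground = (0.000, -2.000).
Sum = (1.202, 3.402) m/s.
Speed = |(1.202, 3.402)| = 3.608 m/s.

3.61 m/s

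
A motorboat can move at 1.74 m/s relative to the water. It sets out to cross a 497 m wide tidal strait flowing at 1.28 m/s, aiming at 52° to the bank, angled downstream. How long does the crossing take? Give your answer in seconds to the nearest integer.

362 s

The component of the motorboat's velocity perpendicular to the bank is 1.74 × sin 52° = 1.371 m/s.
The flow acts along the bank and has no component across it.
Time = 497 / 1.371 = 362.472 s.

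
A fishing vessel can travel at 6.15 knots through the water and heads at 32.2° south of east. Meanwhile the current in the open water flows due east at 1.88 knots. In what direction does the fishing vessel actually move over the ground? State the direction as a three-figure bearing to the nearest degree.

Taking east as x and north as y: velocity relative to the water = (5.204, -3.277) knots; the water relative to ground = (1.880, 0.000) knots.
Velocity relative to ground = (5.204, -3.277) + (1.880, 0.000) = (7.084, -3.277) knots.
Bearing = atan2(7.08, -3.28) = 114.83° clockwise from north.

115°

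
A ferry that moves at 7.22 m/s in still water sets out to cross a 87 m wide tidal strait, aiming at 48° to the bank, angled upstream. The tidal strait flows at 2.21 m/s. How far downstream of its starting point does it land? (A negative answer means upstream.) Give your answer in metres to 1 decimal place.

-42.5 m

Perpendicular speed = 5.366 m/s; crossing time = 87 / 5.366 = 16.215 s.
Net downstream speed = -2.621 m/s.
Drift = -2.621 × 16.215 = -42.501 m (upstream).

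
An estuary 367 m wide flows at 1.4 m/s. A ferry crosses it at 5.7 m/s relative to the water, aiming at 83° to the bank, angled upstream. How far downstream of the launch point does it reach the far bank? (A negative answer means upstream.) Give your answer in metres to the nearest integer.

46 m

Perpendicular speed = 5.658 m/s; crossing time = 367 / 5.658 = 64.869 s.
Net downstream speed = 0.705 m/s.
Drift = 0.705 × 64.869 = 45.755 m (downstream).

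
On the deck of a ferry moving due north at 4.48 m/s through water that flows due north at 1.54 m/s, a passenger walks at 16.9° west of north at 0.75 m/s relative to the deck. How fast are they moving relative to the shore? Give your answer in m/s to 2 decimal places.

In east/north components (m/s): passenger relative to ferry = (-0.218, 0.718); ferry relative to water = (0.000, 4.480); water relative to ground = (0.000, 1.540).
Sum = (-0.218, 6.738) m/s.
Speed = |(-0.218, 6.738)| = 6.741 m/s.

6.74 m/s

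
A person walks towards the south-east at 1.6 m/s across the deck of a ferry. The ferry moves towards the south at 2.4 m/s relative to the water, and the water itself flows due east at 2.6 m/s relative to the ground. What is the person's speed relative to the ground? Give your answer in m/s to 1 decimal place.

5.1 m/s

In east/north components (m/s): person relative to ferry = (1.131, -1.131); ferry relative to water = (0.000, -2.400); water relative to ground = (2.600, 0.000).
Sum = (3.731, -3.531) m/s.
Speed = |(3.731, -3.531)| = 5.137 m/s.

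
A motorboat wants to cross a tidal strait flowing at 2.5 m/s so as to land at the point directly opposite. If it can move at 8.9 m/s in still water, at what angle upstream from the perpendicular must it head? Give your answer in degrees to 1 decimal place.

16.3°

To cancel the current, the upstream component of the motorboat's velocity must equal the flow: 8.9 sin θ = 2.5.
sin θ = 2.5 / 8.9 = 0.2809.
θ = arcsin(0.2809) = 16.314°.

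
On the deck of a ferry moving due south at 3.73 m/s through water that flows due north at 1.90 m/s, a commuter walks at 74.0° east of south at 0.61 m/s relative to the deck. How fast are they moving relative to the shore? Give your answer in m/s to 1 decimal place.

In east/north components (m/s): commuter relative to ferry = (0.586, -0.168); ferry relative to water = (0.000, -3.730); water relative to ground = (0.000, 1.900).
Sum = (0.586, -1.998) m/s.
Speed = |(0.586, -1.998)| = 2.082 m/s.

2.1 m/s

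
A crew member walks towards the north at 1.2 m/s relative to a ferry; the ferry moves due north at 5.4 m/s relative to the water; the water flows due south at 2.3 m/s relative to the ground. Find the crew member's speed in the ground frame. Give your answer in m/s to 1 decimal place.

In east/north components (m/s): crew member relative to ferry = (0.000, 1.200); ferry relative to water = (0.000, 5.400); water relative to ground = (0.000, -2.300).
Sum = (0.000, 4.300) m/s.
Speed = |(0.000, 4.300)| = 4.300 m/s.

4.3 m/s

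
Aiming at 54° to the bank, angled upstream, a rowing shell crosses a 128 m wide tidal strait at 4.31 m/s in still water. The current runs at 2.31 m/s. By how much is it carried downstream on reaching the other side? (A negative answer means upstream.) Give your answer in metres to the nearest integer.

Perpendicular speed = 3.487 m/s; crossing time = 128 / 3.487 = 36.709 s.
Net downstream speed = -0.223 m/s.
Drift = -0.223 × 36.709 = -8.199 m (upstream).

-8 m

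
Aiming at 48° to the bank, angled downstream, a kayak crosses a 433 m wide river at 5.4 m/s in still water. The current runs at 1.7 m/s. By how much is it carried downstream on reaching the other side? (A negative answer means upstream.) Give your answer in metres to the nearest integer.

573 m

Perpendicular speed = 4.013 m/s; crossing time = 433 / 4.013 = 107.900 s.
Net downstream speed = 5.313 m/s.
Drift = 5.313 × 107.900 = 573.305 m (downstream).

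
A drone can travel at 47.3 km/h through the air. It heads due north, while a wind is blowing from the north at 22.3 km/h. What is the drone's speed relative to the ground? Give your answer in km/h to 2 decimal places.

Taking east as x and north as y: velocity relative to the air = (0.000, 47.300) km/h; the air relative to ground = (0.000, -22.300) km/h.
Velocity relative to ground = (0.000, 47.300) + (0.000, -22.300) = (0.000, 25.000) km/h.
Speed = |(0.000, 25.000)| = 25.000 km/h.

25.00 km/h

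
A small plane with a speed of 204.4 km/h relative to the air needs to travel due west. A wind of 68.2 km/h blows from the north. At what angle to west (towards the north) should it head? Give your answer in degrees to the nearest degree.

19°

The wind pushes perpendicular to the desired track; the heading must have a component into the wind equal to 68.2 km/h: 204.4 sin θ = 68.2.
sin θ = 0.3337, so θ = 19.491°.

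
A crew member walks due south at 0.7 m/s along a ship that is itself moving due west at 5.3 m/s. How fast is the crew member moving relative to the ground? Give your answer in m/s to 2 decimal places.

5.35 m/s

Taking east as x and north as y: ship velocity = (-5.300, 0.000) m/s; crew member velocity relative to ship = (0.000, -0.700) m/s.
Velocity relative to ground = (-5.300, 0.000) + (0.000, -0.700) = (-5.300, -0.700) m/s.
Speed = |(-5.300, -0.700)| = 5.346 m/s.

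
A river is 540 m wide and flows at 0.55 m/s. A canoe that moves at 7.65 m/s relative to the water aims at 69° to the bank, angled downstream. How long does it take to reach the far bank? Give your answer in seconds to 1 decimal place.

75.6 s

The component of the canoe's velocity perpendicular to the bank is 7.65 × sin 69° = 7.142 m/s.
The flow acts along the bank and has no component across it.
Time = 540 / 7.142 = 75.610 s.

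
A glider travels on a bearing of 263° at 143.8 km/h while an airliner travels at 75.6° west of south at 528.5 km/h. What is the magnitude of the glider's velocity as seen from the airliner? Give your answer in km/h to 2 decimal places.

386.34 km/h

Taking east as x and north as y: glider velocity = (-142.728, -17.525) km/h; airliner velocity = (-511.896, -131.433) km/h.
Velocity of glider relative to airliner = (-142.728, -17.525) − (-511.896, -131.433) = (369.168, 113.908) km/h.
Magnitude = |(369.168, 113.908)| = 386.342 km/h.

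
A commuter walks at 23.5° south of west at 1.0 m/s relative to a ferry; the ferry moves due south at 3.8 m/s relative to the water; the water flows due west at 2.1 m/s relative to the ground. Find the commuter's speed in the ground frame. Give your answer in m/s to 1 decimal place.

In east/north components (m/s): commuter relative to ferry = (-0.917, -0.399); ferry relative to water = (0.000, -3.800); water relative to ground = (-2.100, 0.000).
Sum = (-3.017, -4.199) m/s.
Speed = |(-3.017, -4.199)| = 5.170 m/s.

5.2 m/s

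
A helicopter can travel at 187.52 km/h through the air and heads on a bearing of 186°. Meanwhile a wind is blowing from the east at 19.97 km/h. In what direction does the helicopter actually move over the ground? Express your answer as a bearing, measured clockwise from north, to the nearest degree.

Taking east as x and north as y: velocity relative to the air = (-19.601, -186.493) km/h; the air relative to ground = (-19.970, 0.000) km/h.
Velocity relative to ground = (-19.601, -186.493) + (-19.970, 0.000) = (-39.571, -186.493) km/h.
Bearing = atan2(-39.57, -186.49) = 191.98° clockwise from north.

192°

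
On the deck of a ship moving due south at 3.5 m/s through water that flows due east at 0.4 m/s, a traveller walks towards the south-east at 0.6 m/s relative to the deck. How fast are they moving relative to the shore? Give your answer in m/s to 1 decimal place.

In east/north components (m/s): traveller relative to ship = (0.424, -0.424); ship relative to water = (0.000, -3.500); water relative to ground = (0.400, 0.000).
Sum = (0.824, -3.924) m/s.
Speed = |(0.824, -3.924)| = 4.010 m/s.

4.0 m/s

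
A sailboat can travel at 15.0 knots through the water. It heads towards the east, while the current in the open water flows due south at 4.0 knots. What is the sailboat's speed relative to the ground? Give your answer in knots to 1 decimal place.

15.5 knots

Taking east as x and north as y: velocity relative to the water = (15.000, 0.000) knots; the water relative to ground = (0.000, -4.000) knots.
Velocity relative to ground = (15.000, 0.000) + (0.000, -4.000) = (15.000, -4.000) knots.
Speed = |(15.000, -4.000)| = 15.524 knots.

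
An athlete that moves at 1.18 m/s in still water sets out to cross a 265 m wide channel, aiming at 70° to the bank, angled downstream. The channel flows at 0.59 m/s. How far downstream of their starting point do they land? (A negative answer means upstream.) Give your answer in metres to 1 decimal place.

237.5 m

Perpendicular speed = 1.109 m/s; crossing time = 265 / 1.109 = 238.989 s.
Net downstream speed = 0.994 m/s.
Drift = 0.994 × 238.989 = 237.456 m (downstream).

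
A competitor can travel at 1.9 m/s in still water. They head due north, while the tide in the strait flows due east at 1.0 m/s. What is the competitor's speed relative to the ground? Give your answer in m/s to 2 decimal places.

Taking east as x and north as y: velocity relative to the water = (0.000, 1.900) m/s; the water relative to ground = (1.000, 0.000) m/s.
Velocity relative to ground = (0.000, 1.900) + (1.000, 0.000) = (1.000, 1.900) m/s.
Speed = |(1.000, 1.900)| = 2.147 m/s.

2.15 m/s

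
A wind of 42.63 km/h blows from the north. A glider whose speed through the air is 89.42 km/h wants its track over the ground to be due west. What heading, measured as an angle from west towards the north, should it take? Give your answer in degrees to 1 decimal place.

The wind pushes perpendicular to the desired track; the heading must have a component into the wind equal to 42.63 km/h: 89.42 sin θ = 42.63.
sin θ = 0.4767, so θ = 28.473°.

28.5°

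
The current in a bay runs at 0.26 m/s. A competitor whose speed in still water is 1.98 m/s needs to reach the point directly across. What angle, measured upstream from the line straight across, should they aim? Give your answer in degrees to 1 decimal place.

7.5°

To cancel the current, the upstream component of the competitor's velocity must equal the flow: 1.98 sin θ = 0.26.
sin θ = 0.26 / 1.98 = 0.1313.
θ = arcsin(0.1313) = 7.545°.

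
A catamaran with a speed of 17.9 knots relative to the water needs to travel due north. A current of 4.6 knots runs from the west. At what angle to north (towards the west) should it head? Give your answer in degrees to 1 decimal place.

14.9°

The current pushes perpendicular to the desired track; the heading must have a component into the current equal to 4.6 knots: 17.9 sin θ = 4.6.
sin θ = 0.2570, so θ = 14.891°.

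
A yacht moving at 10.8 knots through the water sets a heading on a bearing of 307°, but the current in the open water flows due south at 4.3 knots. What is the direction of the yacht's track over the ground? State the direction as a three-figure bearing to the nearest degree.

Taking east as x and north as y: velocity relative to the water = (-8.625, 6.500) knots; the water relative to ground = (0.000, -4.300) knots.
Velocity relative to ground = (-8.625, 6.500) + (0.000, -4.300) = (-8.625, 2.200) knots.
Bearing = atan2(-8.63, 2.20) = 284.31° clockwise from north.

284°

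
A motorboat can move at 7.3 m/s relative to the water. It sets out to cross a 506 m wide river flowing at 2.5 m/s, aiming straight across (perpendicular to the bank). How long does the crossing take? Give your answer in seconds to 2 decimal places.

69.32 s

The component of the motorboat's velocity perpendicular to the bank is 7.3 m/s.
Only the cross-stream component determines the crossing time; the current contributes nothing perpendicular to the bank.
Time = 506 / 7.300 = 69.315 s.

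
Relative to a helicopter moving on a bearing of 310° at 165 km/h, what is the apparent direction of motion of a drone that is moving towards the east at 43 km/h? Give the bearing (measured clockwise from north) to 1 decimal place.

122.1°

Taking east as x and north as y: drone velocity = (43.000, 0.000) km/h; helicopter velocity = (-126.397, 106.060) km/h.
Velocity of drone relative to helicopter = (43.000, 0.000) − (-126.397, 106.060) = (169.397, -106.060) km/h.
Bearing = atan2(169.40, -106.06) = 122.05° clockwise from north.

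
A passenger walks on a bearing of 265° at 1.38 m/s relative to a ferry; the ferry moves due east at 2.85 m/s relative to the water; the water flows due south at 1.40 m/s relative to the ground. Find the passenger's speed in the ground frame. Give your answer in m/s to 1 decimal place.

2.1 m/s

In east/north components (m/s): passenger relative to ferry = (-1.375, -0.120); ferry relative to water = (2.850, 0.000); water relative to ground = (0.000, -1.400).
Sum = (1.475, -1.520) m/s.
Speed = |(1.475, -1.520)| = 2.118 m/s.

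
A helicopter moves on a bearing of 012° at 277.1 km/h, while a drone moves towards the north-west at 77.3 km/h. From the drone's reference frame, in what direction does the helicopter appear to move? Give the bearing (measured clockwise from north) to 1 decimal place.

027.4°

Taking east as x and north as y: helicopter velocity = (57.612, 271.045) km/h; drone velocity = (-54.659, 54.659) km/h.
Velocity of helicopter relative to drone = (57.612, 271.045) − (-54.659, 54.659) = (112.272, 216.385) km/h.
Bearing = atan2(112.27, 216.39) = 27.42° clockwise from north.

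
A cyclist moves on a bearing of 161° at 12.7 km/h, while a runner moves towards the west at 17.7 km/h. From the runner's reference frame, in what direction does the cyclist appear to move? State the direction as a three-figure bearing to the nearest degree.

Taking east as x and north as y: cyclist velocity = (4.135, -12.008) km/h; runner velocity = (-17.700, 0.000) km/h.
Velocity of cyclist relative to runner = (4.135, -12.008) − (-17.700, 0.000) = (21.835, -12.008) km/h.
Bearing = atan2(21.83, -12.01) = 118.81° clockwise from north.

119°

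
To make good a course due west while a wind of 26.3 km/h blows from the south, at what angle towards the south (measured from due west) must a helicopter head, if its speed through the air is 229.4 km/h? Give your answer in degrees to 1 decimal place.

The wind pushes perpendicular to the desired track; the heading must have a component into the wind equal to 26.3 km/h: 229.4 sin θ = 26.3.
sin θ = 0.1146, so θ = 6.583°.

6.6°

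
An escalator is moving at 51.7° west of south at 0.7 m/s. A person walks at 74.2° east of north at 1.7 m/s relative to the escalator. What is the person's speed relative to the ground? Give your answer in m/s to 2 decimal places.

1.09 m/s

Taking east as x and north as y: escalator velocity = (-0.549, -0.434) m/s; person velocity relative to escalator = (1.636, 0.463) m/s.
Velocity relative to ground = (-0.549, -0.434) + (1.636, 0.463) = (1.086, 0.029) m/s.
Speed = |(1.086, 0.029)| = 1.087 m/s.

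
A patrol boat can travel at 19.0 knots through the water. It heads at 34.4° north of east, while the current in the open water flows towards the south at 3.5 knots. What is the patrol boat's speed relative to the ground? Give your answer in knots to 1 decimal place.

Taking east as x and north as y: velocity relative to the water = (15.677, 10.734) knots; the water relative to ground = (0.000, -3.500) knots.
Velocity relative to ground = (15.677, 10.734) + (0.000, -3.500) = (15.677, 7.234) knots.
Speed = |(15.677, 7.234)| = 17.266 knots.

17.3 knots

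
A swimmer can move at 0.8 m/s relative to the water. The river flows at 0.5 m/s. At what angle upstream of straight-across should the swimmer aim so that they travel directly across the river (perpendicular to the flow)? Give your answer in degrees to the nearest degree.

To cancel the current, the upstream component of the swimmer's velocity must equal the flow: 0.8 sin θ = 0.5.
sin θ = 0.5 / 0.8 = 0.6250.
θ = arcsin(0.6250) = 38.682°.

39°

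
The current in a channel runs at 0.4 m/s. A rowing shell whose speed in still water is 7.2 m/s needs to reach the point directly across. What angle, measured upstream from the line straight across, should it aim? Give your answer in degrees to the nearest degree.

3°

To cancel the current, the upstream component of the rowing shell's velocity must equal the flow: 7.2 sin θ = 0.4.
sin θ = 0.4 / 7.2 = 0.0556.
θ = arcsin(0.0556) = 3.185°.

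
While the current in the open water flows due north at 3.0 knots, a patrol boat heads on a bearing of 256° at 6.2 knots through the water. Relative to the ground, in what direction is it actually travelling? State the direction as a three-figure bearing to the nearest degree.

Taking east as x and north as y: velocity relative to the water = (-6.016, -1.500) knots; the water relative to ground = (0.000, 3.000) knots.
Velocity relative to ground = (-6.016, -1.500) + (0.000, 3.000) = (-6.016, 1.500) knots.
Bearing = atan2(-6.02, 1.50) = 284.00° clockwise from north.

284°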